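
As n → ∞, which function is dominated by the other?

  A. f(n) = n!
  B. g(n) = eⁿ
B

f(n) = n! is O(n!), while g(n) = eⁿ is O(eⁿ).
Since O(eⁿ) grows slower than O(n!), g(n) is dominated.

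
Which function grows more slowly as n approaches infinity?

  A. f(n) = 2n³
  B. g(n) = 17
B

f(n) = 2n³ is O(n³), while g(n) = 17 is O(1).
Since O(1) grows slower than O(n³), g(n) is dominated.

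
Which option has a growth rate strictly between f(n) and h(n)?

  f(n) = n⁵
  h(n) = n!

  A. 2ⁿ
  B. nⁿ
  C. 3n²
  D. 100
A

We need g(n) with n⁵ = o(g(n)) and g(n) = o(n!), i.e. O(n⁵) ≺ g ≺ O(n!).
Check each option:
  A. 2ⁿ — O(2ⁿ) is strictly between O(n⁵) and O(n!) ✓
  B. nⁿ — O(nⁿ) does not grow strictly slower than h(n)
  C. 3n² — O(n²) does not grow strictly faster than f(n)
  D. 100 — O(1) does not grow strictly faster than f(n)

Only option A (2ⁿ) lies strictly between.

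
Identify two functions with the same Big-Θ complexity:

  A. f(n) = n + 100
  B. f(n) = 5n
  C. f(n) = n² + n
A and B

Examining each function:
  A. n + 100 is O(n)
  B. 5n is O(n)
  C. n² + n is O(n²)

Functions A and B both have the same complexity class.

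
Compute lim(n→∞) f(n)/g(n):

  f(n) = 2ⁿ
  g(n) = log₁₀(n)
∞

Since 2ⁿ (O(2ⁿ)) grows faster than log₁₀(n) (O(log n)),
the ratio f(n)/g(n) → ∞ as n → ∞.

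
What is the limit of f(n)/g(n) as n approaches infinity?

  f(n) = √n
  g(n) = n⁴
0

Since √n (O(√n)) grows slower than n⁴ (O(n⁴)),
the ratio f(n)/g(n) → 0 as n → ∞.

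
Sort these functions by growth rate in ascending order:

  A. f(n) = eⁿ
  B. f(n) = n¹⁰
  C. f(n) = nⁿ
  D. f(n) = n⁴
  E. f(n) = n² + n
E < D < B < A < C

Comparing growth rates:
E = n² + n is O(n²)
D = n⁴ is O(n⁴)
B = n¹⁰ is O(n¹⁰)
A = eⁿ is O(eⁿ)
C = nⁿ is O(nⁿ)

Therefore, the order from slowest to fastest is: E < D < B < A < C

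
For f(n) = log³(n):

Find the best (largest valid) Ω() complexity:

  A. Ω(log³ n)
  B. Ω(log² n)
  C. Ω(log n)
A

f(n) = log³(n) is Ω(log³ n).
All listed options are valid Big-Ω bounds (lower bounds),
but Ω(log³ n) is the tightest (largest valid bound).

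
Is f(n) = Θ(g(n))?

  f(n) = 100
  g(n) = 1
True

f(n) = 100 and g(n) = 1 are both O(1).
Since they have the same asymptotic growth rate, f(n) = Θ(g(n)) is true.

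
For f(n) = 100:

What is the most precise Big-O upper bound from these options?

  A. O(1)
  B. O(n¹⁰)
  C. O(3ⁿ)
A

f(n) = 100 is O(1).
All listed options are valid Big-O bounds (upper bounds),
but O(1) is the tightest (smallest valid bound).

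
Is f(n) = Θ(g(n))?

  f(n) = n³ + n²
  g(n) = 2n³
True

f(n) = n³ + n² and g(n) = 2n³ are both O(n³).
Since they have the same asymptotic growth rate, f(n) = Θ(g(n)) is true.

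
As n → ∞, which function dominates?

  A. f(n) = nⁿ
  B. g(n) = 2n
A

f(n) = nⁿ is O(nⁿ), while g(n) = 2n is O(n).
Since O(nⁿ) grows faster than O(n), f(n) dominates.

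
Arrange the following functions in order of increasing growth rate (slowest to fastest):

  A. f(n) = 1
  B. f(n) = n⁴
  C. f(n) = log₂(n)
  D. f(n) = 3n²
A < C < D < B

Comparing growth rates:
A = 1 is O(1)
C = log₂(n) is O(log n)
D = 3n² is O(n²)
B = n⁴ is O(n⁴)

Therefore, the order from slowest to fastest is: A < C < D < B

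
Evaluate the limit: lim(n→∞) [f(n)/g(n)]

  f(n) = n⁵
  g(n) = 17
∞

Since n⁵ (O(n⁵)) grows faster than 17 (O(1)),
the ratio f(n)/g(n) → ∞ as n → ∞.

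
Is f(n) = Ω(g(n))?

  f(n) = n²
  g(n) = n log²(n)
True

f(n) = n² is O(n²), and g(n) = n log²(n) is O(n log² n).
Since O(n²) grows at least as fast as O(n log² n), f(n) = Ω(g(n)) is true.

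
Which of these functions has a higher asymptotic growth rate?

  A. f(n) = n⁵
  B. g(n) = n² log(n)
A

f(n) = n⁵ is O(n⁵), while g(n) = n² log(n) is O(n² log n).
Since O(n⁵) grows faster than O(n² log n), f(n) dominates.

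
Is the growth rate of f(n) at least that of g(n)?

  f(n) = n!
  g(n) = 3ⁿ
True

f(n) = n! is O(n!), and g(n) = 3ⁿ is O(3ⁿ).
Since O(n!) grows at least as fast as O(3ⁿ), f(n) = Ω(g(n)) is true.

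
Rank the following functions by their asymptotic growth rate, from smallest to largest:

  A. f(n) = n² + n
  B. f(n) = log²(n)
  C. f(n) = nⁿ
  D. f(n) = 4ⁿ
B < A < D < C

Comparing growth rates:
B = log²(n) is O(log² n)
A = n² + n is O(n²)
D = 4ⁿ is O(4ⁿ)
C = nⁿ is O(nⁿ)

Therefore, the order from slowest to fastest is: B < A < D < C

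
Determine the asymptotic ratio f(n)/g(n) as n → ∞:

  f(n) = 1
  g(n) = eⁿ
0

Since 1 (O(1)) grows slower than eⁿ (O(eⁿ)),
the ratio f(n)/g(n) → 0 as n → ∞.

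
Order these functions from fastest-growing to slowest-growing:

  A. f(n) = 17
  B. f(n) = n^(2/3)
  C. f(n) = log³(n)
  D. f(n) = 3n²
D > B > C > A

Comparing growth rates:
D = 3n² is O(n²)
B = n^(2/3) is O(n^(2/3))
C = log³(n) is O(log³ n)
A = 17 is O(1)

Therefore, the order from fastest to slowest is: D > B > C > A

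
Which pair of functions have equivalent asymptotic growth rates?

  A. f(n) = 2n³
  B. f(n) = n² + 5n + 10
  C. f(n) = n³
A and C

Examining each function:
  A. 2n³ is O(n³)
  B. n² + 5n + 10 is O(n²)
  C. n³ is O(n³)

Functions A and C both have the same complexity class.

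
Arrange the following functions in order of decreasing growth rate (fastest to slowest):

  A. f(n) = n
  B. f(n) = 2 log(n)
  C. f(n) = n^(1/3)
A > C > B

Comparing growth rates:
A = n is O(n)
C = n^(1/3) is O(n^(1/3))
B = 2 log(n) is O(log n)

Therefore, the order from fastest to slowest is: A > C > B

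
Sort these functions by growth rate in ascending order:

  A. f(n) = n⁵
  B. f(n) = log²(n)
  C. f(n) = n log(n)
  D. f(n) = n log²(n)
B < C < D < A

Comparing growth rates:
B = log²(n) is O(log² n)
C = n log(n) is O(n log n)
D = n log²(n) is O(n log² n)
A = n⁵ is O(n⁵)

Therefore, the order from slowest to fastest is: B < C < D < A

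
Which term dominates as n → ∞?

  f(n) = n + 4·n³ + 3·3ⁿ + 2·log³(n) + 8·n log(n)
3·3ⁿ

Looking at each term:
  - n is O(n)
  - 4·n³ is O(n³)
  - 3·3ⁿ is O(3ⁿ)
  - 2·log³(n) is O(log³ n)
  - 8·n log(n) is O(n log n)

The term 3·3ⁿ (O(3ⁿ)) grows fastest and dominates all others.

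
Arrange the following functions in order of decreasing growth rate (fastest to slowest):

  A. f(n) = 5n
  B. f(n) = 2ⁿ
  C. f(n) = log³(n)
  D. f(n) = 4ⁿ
D > B > A > C

Comparing growth rates:
D = 4ⁿ is O(4ⁿ)
B = 2ⁿ is O(2ⁿ)
A = 5n is O(n)
C = log³(n) is O(log³ n)

Therefore, the order from fastest to slowest is: D > B > A > C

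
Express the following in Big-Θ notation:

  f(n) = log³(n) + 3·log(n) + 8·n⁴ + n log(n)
Θ(n⁴)

Order the terms by growth rate: 3·log(n) ≺ log³(n) ≺ n log(n) ≺ 8·n⁴.
The fastest-growing term 8·n⁴ dominates as n → ∞; dropping its constant factor gives Θ(n⁴).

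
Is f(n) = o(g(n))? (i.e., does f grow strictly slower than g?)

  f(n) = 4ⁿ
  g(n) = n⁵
False

f(n) = 4ⁿ is O(4ⁿ), and g(n) = n⁵ is O(n⁵).
Since O(4ⁿ) grows faster than or equal to O(n⁵), f(n) = o(g(n)) is false.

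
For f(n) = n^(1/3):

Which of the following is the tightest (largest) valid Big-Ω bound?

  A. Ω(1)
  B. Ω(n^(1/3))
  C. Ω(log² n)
B

f(n) = n^(1/3) is Ω(n^(1/3)).
All listed options are valid Big-Ω bounds (lower bounds),
but Ω(n^(1/3)) is the tightest (largest valid bound).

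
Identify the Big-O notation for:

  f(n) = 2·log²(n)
O(log² n)

The dominant term in 2·log²(n) is 2·log²(n), which is Θ(log² n).
Constants are absorbed, so the tightest bound is O(log² n).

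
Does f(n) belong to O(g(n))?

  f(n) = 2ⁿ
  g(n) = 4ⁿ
True

f(n) = 2ⁿ is O(2ⁿ), and g(n) = 4ⁿ is O(4ⁿ).
Since O(2ⁿ) ⊆ O(4ⁿ) (f grows no faster than g), f(n) = O(g(n)) is true.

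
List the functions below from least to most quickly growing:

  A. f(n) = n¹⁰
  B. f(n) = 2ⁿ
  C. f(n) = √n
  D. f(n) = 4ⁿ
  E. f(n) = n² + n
C < E < A < B < D

Comparing growth rates:
C = √n is O(√n)
E = n² + n is O(n²)
A = n¹⁰ is O(n¹⁰)
B = 2ⁿ is O(2ⁿ)
D = 4ⁿ is O(4ⁿ)

Therefore, the order from slowest to fastest is: C < E < A < B < D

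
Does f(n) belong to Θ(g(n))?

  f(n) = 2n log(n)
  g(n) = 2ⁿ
False

f(n) = 2n log(n) is O(n log n), and g(n) = 2ⁿ is O(2ⁿ).
Since they have different growth rates, f(n) = Θ(g(n)) is false.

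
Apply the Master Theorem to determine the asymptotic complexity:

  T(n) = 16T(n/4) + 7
Θ(n²)

Master Theorem: a = 16, b = 4, f(n) = 7.
Compute the critical exponent d = log₄(16) = 2.
Compare f(n) = Θ(1) against n^d:
  k = 0 < d = 2, so f(n) = O(n^(d-ε)) — Case 1.
  The recursion cost dominates: T(n) = Θ(n^d) = Θ(n²).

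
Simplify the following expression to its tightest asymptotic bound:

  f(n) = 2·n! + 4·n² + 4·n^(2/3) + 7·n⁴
Θ(n!)

Order the terms by growth rate: 4·n^(2/3) ≺ 4·n² ≺ 7·n⁴ ≺ 2·n!.
The fastest-growing term 2·n! dominates as n → ∞; dropping its constant factor gives Θ(n!).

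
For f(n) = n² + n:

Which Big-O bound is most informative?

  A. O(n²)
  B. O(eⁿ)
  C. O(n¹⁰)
A

f(n) = n² + n is O(n²).
All listed options are valid Big-O bounds (upper bounds),
but O(n²) is the tightest (smallest valid bound).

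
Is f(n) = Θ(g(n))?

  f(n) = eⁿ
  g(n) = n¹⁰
False

f(n) = eⁿ is O(eⁿ), and g(n) = n¹⁰ is O(n¹⁰).
Since they have different growth rates, f(n) = Θ(g(n)) is false.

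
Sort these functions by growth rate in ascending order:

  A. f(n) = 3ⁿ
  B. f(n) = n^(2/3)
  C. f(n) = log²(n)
C < B < A

Comparing growth rates:
C = log²(n) is O(log² n)
B = n^(2/3) is O(n^(2/3))
A = 3ⁿ is O(3ⁿ)

Therefore, the order from slowest to fastest is: C < B < A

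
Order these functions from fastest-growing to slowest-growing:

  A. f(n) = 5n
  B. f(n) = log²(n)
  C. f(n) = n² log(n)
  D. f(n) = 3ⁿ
D > C > A > B

Comparing growth rates:
D = 3ⁿ is O(3ⁿ)
C = n² log(n) is O(n² log n)
A = 5n is O(n)
B = log²(n) is O(log² n)

Therefore, the order from fastest to slowest is: D > C > A > B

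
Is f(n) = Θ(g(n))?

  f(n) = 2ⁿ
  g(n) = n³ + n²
False

f(n) = 2ⁿ is O(2ⁿ), and g(n) = n³ + n² is O(n³).
Since they have different growth rates, f(n) = Θ(g(n)) is false.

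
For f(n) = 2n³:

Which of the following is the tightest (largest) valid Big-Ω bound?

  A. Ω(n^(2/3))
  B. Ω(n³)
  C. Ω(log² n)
B

f(n) = 2n³ is Ω(n³).
All listed options are valid Big-Ω bounds (lower bounds),
but Ω(n³) is the tightest (largest valid bound).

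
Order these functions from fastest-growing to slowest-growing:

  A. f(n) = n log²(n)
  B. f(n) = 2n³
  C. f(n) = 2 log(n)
B > A > C

Comparing growth rates:
B = 2n³ is O(n³)
A = n log²(n) is O(n log² n)
C = 2 log(n) is O(log n)

Therefore, the order from fastest to slowest is: B > A > C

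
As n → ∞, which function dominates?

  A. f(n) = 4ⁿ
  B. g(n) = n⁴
A

f(n) = 4ⁿ is O(4ⁿ), while g(n) = n⁴ is O(n⁴).
Since O(4ⁿ) grows faster than O(n⁴), f(n) dominates.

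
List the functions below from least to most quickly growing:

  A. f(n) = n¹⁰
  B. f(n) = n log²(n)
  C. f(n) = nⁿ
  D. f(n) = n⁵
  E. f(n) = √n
E < B < D < A < C

Comparing growth rates:
E = √n is O(√n)
B = n log²(n) is O(n log² n)
D = n⁵ is O(n⁵)
A = n¹⁰ is O(n¹⁰)
C = nⁿ is O(nⁿ)

Therefore, the order from slowest to fastest is: E < B < D < A < C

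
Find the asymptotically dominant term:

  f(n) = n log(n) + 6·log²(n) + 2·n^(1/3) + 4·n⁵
4·n⁵

Looking at each term:
  - n log(n) is O(n log n)
  - 6·log²(n) is O(log² n)
  - 2·n^(1/3) is O(n^(1/3))
  - 4·n⁵ is O(n⁵)

The term 4·n⁵ (O(n⁵)) grows fastest and dominates all others.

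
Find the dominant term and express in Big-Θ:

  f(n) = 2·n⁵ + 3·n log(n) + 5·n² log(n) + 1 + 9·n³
Θ(n⁵)

Order the terms by growth rate: 1 ≺ 3·n log(n) ≺ 5·n² log(n) ≺ 9·n³ ≺ 2·n⁵.
The fastest-growing term 2·n⁵ dominates as n → ∞; dropping its constant factor gives Θ(n⁵).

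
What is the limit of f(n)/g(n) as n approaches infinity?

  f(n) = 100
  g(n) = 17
100/17

Since 100 and 17 have the same growth rate (O(1)),
the ratio converges to a constant: 100/17.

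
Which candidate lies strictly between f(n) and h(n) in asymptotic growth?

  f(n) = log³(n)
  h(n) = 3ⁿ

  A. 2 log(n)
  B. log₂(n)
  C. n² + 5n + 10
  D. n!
C

We need g(n) with log³(n) = o(g(n)) and g(n) = o(3ⁿ), i.e. O(log³ n) ≺ g ≺ O(3ⁿ).
Check each option:
  A. 2 log(n) — O(log n) does not grow strictly faster than f(n)
  B. log₂(n) — O(log n) does not grow strictly faster than f(n)
  C. n² + 5n + 10 — O(n²) is strictly between O(log³ n) and O(3ⁿ) ✓
  D. n! — O(n!) does not grow strictly slower than h(n)

Only option C (n² + 5n + 10) lies strictly between.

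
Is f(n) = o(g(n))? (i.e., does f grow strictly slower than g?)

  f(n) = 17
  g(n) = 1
False

f(n) = 17 is O(1), and g(n) = 1 is O(1).
Since they have the same growth rate, f(n) = o(g(n)) is false.
(f = o(g) requires f to grow strictly slower, not equal.)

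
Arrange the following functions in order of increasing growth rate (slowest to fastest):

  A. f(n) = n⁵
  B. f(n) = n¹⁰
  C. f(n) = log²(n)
C < A < B

Comparing growth rates:
C = log²(n) is O(log² n)
A = n⁵ is O(n⁵)
B = n¹⁰ is O(n¹⁰)

Therefore, the order from slowest to fastest is: C < A < B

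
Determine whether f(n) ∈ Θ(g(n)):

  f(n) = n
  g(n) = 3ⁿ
False

f(n) = n is O(n), and g(n) = 3ⁿ is O(3ⁿ).
Since they have different growth rates, f(n) = Θ(g(n)) is false.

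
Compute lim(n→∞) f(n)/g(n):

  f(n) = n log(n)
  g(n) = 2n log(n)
1/2

Since n log(n) and 2n log(n) have the same growth rate (O(n log n)),
the ratio converges to a constant: 1/2.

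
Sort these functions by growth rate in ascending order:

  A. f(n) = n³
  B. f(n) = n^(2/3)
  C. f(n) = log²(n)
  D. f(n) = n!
C < B < A < D

Comparing growth rates:
C = log²(n) is O(log² n)
B = n^(2/3) is O(n^(2/3))
A = n³ is O(n³)
D = n! is O(n!)

Therefore, the order from slowest to fastest is: C < B < A < D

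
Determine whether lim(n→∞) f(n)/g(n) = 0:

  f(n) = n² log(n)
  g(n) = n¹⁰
True

f(n) = n² log(n) is O(n² log n), and g(n) = n¹⁰ is O(n¹⁰).
Since O(n² log n) grows strictly slower than O(n¹⁰), f(n) = o(g(n)) is true.
This means lim(n→∞) f(n)/g(n) = 0.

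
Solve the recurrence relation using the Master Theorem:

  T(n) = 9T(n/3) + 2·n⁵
Θ(n⁵)

Master Theorem: a = 9, b = 3, f(n) = 2·n⁵.
Compute the critical exponent d = log₃(9) = 2.
Compare f(n) = Θ(n⁵) against n^d:
  k = 5 > d = 2, so f(n) = Ω(n^(d+ε)) — Case 3.
  Regularity: a·(n/b)^5/n^5 = a/b^5 = 9/243 < 1 ✓.
  The top-level work dominates: T(n) = Θ(f(n)) = Θ(n⁵).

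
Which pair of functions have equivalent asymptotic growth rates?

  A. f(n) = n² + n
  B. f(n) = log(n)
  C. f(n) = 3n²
A and C

Examining each function:
  A. n² + n is O(n²)
  B. log(n) is O(log n)
  C. 3n² is O(n²)

Functions A and C both have the same complexity class.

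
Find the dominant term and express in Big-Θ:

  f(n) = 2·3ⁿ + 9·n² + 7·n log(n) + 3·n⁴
Θ(3ⁿ)

Order the terms by growth rate: 7·n log(n) ≺ 9·n² ≺ 3·n⁴ ≺ 2·3ⁿ.
The fastest-growing term 2·3ⁿ dominates as n → ∞; dropping its constant factor gives Θ(3ⁿ).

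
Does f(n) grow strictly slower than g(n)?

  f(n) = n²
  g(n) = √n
False

f(n) = n² is O(n²), and g(n) = √n is O(√n).
Since O(n²) grows faster than or equal to O(√n), f(n) = o(g(n)) is false.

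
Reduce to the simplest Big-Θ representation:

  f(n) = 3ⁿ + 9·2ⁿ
Θ(3ⁿ)

Order the terms by growth rate: 9·2ⁿ ≺ 3ⁿ.
The fastest-growing term 3ⁿ dominates as n → ∞; dropping its constant factor gives Θ(3ⁿ).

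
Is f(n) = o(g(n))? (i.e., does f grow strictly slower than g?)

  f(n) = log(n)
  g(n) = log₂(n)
False

f(n) = log(n) is O(log n), and g(n) = log₂(n) is O(log n).
Since they have the same growth rate, f(n) = o(g(n)) is false.
(f = o(g) requires f to grow strictly slower, not equal.)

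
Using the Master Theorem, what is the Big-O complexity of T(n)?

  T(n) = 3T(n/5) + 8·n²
Θ(n²)

Master Theorem: a = 3, b = 5, f(n) = 8·n².
Compute the critical exponent d = log₅(3) = 0.683.
Compare f(n) = Θ(n²) against n^d:
  k = 2 > d = 0.683, so f(n) = Ω(n^(d+ε)) — Case 3.
  Regularity: a·(n/b)^2/n^2 = a/b^2 = 3/25 < 1 ✓.
  The top-level work dominates: T(n) = Θ(f(n)) = Θ(n²).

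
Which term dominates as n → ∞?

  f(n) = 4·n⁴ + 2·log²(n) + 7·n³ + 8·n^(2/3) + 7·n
4·n⁴

Looking at each term:
  - 4·n⁴ is O(n⁴)
  - 2·log²(n) is O(log² n)
  - 7·n³ is O(n³)
  - 8·n^(2/3) is O(n^(2/3))
  - 7·n is O(n)

The term 4·n⁴ (O(n⁴)) grows fastest and dominates all others.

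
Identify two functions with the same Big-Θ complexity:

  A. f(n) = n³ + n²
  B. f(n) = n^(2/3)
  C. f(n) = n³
A and C

Examining each function:
  A. n³ + n² is O(n³)
  B. n^(2/3) is O(n^(2/3))
  C. n³ is O(n³)

Functions A and C both have the same complexity class.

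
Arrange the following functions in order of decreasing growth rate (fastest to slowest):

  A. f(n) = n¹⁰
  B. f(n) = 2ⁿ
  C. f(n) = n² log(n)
B > A > C

Comparing growth rates:
B = 2ⁿ is O(2ⁿ)
A = n¹⁰ is O(n¹⁰)
C = n² log(n) is O(n² log n)

Therefore, the order from fastest to slowest is: B > A > C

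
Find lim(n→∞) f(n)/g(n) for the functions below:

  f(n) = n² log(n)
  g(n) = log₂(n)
∞

Since n² log(n) (O(n² log n)) grows faster than log₂(n) (O(log n)),
the ratio f(n)/g(n) → ∞ as n → ∞.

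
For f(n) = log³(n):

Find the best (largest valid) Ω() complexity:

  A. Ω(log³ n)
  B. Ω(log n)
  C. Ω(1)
A

f(n) = log³(n) is Ω(log³ n).
All listed options are valid Big-Ω bounds (lower bounds),
but Ω(log³ n) is the tightest (largest valid bound).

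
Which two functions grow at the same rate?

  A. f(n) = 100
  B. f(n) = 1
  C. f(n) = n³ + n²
A and B

Examining each function:
  A. 100 is O(1)
  B. 1 is O(1)
  C. n³ + n² is O(n³)

Functions A and B both have the same complexity class.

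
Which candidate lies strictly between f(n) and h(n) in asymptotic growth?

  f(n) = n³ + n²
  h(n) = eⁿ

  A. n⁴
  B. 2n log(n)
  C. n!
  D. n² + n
A

We need g(n) with n³ + n² = o(g(n)) and g(n) = o(eⁿ), i.e. O(n³) ≺ g ≺ O(eⁿ).
Check each option:
  A. n⁴ — O(n⁴) is strictly between O(n³) and O(eⁿ) ✓
  B. 2n log(n) — O(n log n) does not grow strictly faster than f(n)
  C. n! — O(n!) does not grow strictly slower than h(n)
  D. n² + n — O(n²) does not grow strictly faster than f(n)

Only option A (n⁴) lies strictly between.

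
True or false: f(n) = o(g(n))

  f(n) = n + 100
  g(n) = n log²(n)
True

f(n) = n + 100 is O(n), and g(n) = n log²(n) is O(n log² n).
Since O(n) grows strictly slower than O(n log² n), f(n) = o(g(n)) is true.
This means lim(n→∞) f(n)/g(n) = 0.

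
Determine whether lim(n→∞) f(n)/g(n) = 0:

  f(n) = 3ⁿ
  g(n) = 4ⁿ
True

f(n) = 3ⁿ is O(3ⁿ), and g(n) = 4ⁿ is O(4ⁿ).
Since O(3ⁿ) grows strictly slower than O(4ⁿ), f(n) = o(g(n)) is true.
This means lim(n→∞) f(n)/g(n) = 0.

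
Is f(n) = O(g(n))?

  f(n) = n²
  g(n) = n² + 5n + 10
True

f(n) = n² and g(n) = n² + 5n + 10 are both O(n²).
Big-O permits equal growth rates (f ≤ c·g for some c), so f(n) = O(g(n)) is true.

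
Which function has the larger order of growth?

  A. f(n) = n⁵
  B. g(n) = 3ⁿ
B

f(n) = n⁵ is O(n⁵), while g(n) = 3ⁿ is O(3ⁿ).
Since O(3ⁿ) grows faster than O(n⁵), g(n) dominates.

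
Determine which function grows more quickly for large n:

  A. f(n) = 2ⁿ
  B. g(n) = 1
A

f(n) = 2ⁿ is O(2ⁿ), while g(n) = 1 is O(1).
Since O(2ⁿ) grows faster than O(1), f(n) dominates.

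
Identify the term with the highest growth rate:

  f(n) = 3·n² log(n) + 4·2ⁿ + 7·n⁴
4·2ⁿ

Looking at each term:
  - 3·n² log(n) is O(n² log n)
  - 4·2ⁿ is O(2ⁿ)
  - 7·n⁴ is O(n⁴)

The term 4·2ⁿ (O(2ⁿ)) grows fastest and dominates all others.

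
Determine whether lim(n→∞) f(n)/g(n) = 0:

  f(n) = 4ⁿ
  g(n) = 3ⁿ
False

f(n) = 4ⁿ is O(4ⁿ), and g(n) = 3ⁿ is O(3ⁿ).
Since O(4ⁿ) grows faster than or equal to O(3ⁿ), f(n) = o(g(n)) is false.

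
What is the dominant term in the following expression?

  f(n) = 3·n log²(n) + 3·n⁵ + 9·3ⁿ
9·3ⁿ

Looking at each term:
  - 3·n log²(n) is O(n log² n)
  - 3·n⁵ is O(n⁵)
  - 9·3ⁿ is O(3ⁿ)

The term 9·3ⁿ (O(3ⁿ)) grows fastest and dominates all others.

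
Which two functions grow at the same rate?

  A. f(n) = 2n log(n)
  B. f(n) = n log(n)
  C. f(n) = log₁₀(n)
A and B

Examining each function:
  A. 2n log(n) is O(n log n)
  B. n log(n) is O(n log n)
  C. log₁₀(n) is O(log n)

Functions A and B both have the same complexity class.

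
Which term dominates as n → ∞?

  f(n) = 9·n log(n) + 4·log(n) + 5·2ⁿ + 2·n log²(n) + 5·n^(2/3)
5·2ⁿ

Looking at each term:
  - 9·n log(n) is O(n log n)
  - 4·log(n) is O(log n)
  - 5·2ⁿ is O(2ⁿ)
  - 2·n log²(n) is O(n log² n)
  - 5·n^(2/3) is O(n^(2/3))

The term 5·2ⁿ (O(2ⁿ)) grows fastest and dominates all others.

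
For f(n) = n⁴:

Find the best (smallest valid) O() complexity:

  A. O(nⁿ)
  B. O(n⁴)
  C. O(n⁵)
B

f(n) = n⁴ is O(n⁴).
All listed options are valid Big-O bounds (upper bounds),
but O(n⁴) is the tightest (smallest valid bound).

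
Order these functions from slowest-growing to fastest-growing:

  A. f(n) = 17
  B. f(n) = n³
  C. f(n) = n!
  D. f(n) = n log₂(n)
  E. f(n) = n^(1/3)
A < E < D < B < C

Comparing growth rates:
A = 17 is O(1)
E = n^(1/3) is O(n^(1/3))
D = n log₂(n) is O(n log n)
B = n³ is O(n³)
C = n! is O(n!)

Therefore, the order from slowest to fastest is: A < E < D < B < C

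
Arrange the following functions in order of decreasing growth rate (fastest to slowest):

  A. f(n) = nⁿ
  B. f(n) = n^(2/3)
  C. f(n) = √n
A > B > C

Comparing growth rates:
A = nⁿ is O(nⁿ)
B = n^(2/3) is O(n^(2/3))
C = √n is O(√n)

Therefore, the order from fastest to slowest is: A > B > C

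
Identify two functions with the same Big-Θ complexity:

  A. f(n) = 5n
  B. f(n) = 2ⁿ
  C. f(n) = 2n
A and C

Examining each function:
  A. 5n is O(n)
  B. 2ⁿ is O(2ⁿ)
  C. 2n is O(n)

Functions A and C both have the same complexity class.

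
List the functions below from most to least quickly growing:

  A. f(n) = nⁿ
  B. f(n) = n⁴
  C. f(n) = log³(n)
A > B > C

Comparing growth rates:
A = nⁿ is O(nⁿ)
B = n⁴ is O(n⁴)
C = log³(n) is O(log³ n)

Therefore, the order from fastest to slowest is: A > B > C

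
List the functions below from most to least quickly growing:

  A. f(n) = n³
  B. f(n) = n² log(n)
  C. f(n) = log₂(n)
A > B > C

Comparing growth rates:
A = n³ is O(n³)
B = n² log(n) is O(n² log n)
C = log₂(n) is O(log n)

Therefore, the order from fastest to slowest is: A > B > C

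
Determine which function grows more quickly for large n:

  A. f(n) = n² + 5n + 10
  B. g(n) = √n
A

f(n) = n² + 5n + 10 is O(n²), while g(n) = √n is O(√n).
Since O(n²) grows faster than O(√n), f(n) dominates.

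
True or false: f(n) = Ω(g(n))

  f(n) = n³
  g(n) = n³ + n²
True

f(n) = n³ and g(n) = n³ + n² are both O(n³).
Big-Ω permits equal growth rates (f ≥ c·g for some c > 0), so f(n) = Ω(g(n)) is true.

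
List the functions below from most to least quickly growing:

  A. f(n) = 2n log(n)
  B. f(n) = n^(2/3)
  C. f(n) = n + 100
A > C > B

Comparing growth rates:
A = 2n log(n) is O(n log n)
C = n + 100 is O(n)
B = n^(2/3) is O(n^(2/3))

Therefore, the order from fastest to slowest is: A > C > B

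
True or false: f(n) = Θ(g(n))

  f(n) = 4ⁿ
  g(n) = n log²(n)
False

f(n) = 4ⁿ is O(4ⁿ), and g(n) = n log²(n) is O(n log² n).
Since they have different growth rates, f(n) = Θ(g(n)) is false.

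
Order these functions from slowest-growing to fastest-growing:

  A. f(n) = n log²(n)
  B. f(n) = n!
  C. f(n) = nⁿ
A < B < C

Comparing growth rates:
A = n log²(n) is O(n log² n)
B = n! is O(n!)
C = nⁿ is O(nⁿ)

Therefore, the order from slowest to fastest is: A < B < C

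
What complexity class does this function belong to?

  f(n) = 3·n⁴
O(n⁴)

The dominant term in 3·n⁴ is 3·n⁴, which is Θ(n⁴).
Constants are absorbed, so the tightest bound is O(n⁴).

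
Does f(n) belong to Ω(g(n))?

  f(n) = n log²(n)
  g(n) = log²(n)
True

f(n) = n log²(n) is O(n log² n), and g(n) = log²(n) is O(log² n).
Since O(n log² n) grows at least as fast as O(log² n), f(n) = Ω(g(n)) is true.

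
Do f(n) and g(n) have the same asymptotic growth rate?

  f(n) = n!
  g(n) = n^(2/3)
False

f(n) = n! is O(n!), and g(n) = n^(2/3) is O(n^(2/3)).
Since they have different growth rates, f(n) = Θ(g(n)) is false.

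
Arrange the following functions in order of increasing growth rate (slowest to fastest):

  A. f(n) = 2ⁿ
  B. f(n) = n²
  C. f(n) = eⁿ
B < A < C

Comparing growth rates:
B = n² is O(n²)
A = 2ⁿ is O(2ⁿ)
C = eⁿ is O(eⁿ)

Therefore, the order from slowest to fastest is: B < A < C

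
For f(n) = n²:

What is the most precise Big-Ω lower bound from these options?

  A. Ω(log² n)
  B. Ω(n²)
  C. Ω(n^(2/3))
B

f(n) = n² is Ω(n²).
All listed options are valid Big-Ω bounds (lower bounds),
but Ω(n²) is the tightest (largest valid bound).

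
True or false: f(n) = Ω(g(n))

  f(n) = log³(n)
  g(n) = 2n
False

f(n) = log³(n) is O(log³ n), and g(n) = 2n is O(n).
Since O(log³ n) grows slower than O(n), f(n) = Ω(g(n)) is false.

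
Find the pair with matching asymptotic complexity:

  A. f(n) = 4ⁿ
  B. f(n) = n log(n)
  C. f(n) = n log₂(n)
B and C

Examining each function:
  A. 4ⁿ is O(4ⁿ)
  B. n log(n) is O(n log n)
  C. n log₂(n) is O(n log n)

Functions B and C both have the same complexity class.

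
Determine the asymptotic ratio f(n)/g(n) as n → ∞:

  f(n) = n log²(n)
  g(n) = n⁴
0

Since n log²(n) (O(n log² n)) grows slower than n⁴ (O(n⁴)),
the ratio f(n)/g(n) → 0 as n → ∞.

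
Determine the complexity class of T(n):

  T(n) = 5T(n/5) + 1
Θ(n)

Master Theorem: a = 5, b = 5, f(n) = 1.
Compute the critical exponent d = log₅(5) = 1.
Compare f(n) = Θ(1) against n^d:
  k = 0 < d = 1, so f(n) = O(n^(d-ε)) — Case 1.
  The recursion cost dominates: T(n) = Θ(n^d) = Θ(n).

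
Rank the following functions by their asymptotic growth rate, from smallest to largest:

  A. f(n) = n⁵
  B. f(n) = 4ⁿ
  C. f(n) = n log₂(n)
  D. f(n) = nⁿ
C < A < B < D

Comparing growth rates:
C = n log₂(n) is O(n log n)
A = n⁵ is O(n⁵)
B = 4ⁿ is O(4ⁿ)
D = nⁿ is O(nⁿ)

Therefore, the order from slowest to fastest is: C < A < B < D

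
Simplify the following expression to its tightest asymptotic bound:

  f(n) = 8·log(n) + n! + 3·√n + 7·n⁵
Θ(n!)

Order the terms by growth rate: 8·log(n) ≺ 3·√n ≺ 7·n⁵ ≺ n!.
The fastest-growing term n! dominates as n → ∞; dropping its constant factor gives Θ(n!).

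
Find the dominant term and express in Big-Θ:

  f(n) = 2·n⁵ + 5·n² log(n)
Θ(n⁵)

Order the terms by growth rate: 5·n² log(n) ≺ 2·n⁵.
The fastest-growing term 2·n⁵ dominates as n → ∞; dropping its constant factor gives Θ(n⁵).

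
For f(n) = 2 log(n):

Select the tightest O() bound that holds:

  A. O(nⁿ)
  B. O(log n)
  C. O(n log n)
B

f(n) = 2 log(n) is O(log n).
All listed options are valid Big-O bounds (upper bounds),
but O(log n) is the tightest (smallest valid bound).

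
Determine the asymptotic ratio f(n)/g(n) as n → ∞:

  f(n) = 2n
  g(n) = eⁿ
0

Since 2n (O(n)) grows slower than eⁿ (O(eⁿ)),
the ratio f(n)/g(n) → 0 as n → ∞.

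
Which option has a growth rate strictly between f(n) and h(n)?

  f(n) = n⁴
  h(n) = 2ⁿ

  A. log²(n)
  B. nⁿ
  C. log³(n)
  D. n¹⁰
D

We need g(n) with n⁴ = o(g(n)) and g(n) = o(2ⁿ), i.e. O(n⁴) ≺ g ≺ O(2ⁿ).
Check each option:
  A. log²(n) — O(log² n) does not grow strictly faster than f(n)
  B. nⁿ — O(nⁿ) does not grow strictly slower than h(n)
  C. log³(n) — O(log³ n) does not grow strictly faster than f(n)
  D. n¹⁰ — O(n¹⁰) is strictly between O(n⁴) and O(2ⁿ) ✓

Only option D (n¹⁰) lies strictly between.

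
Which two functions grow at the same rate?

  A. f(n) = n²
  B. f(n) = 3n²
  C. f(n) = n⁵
A and B

Examining each function:
  A. n² is O(n²)
  B. 3n² is O(n²)
  C. n⁵ is O(n⁵)

Functions A and B both have the same complexity class.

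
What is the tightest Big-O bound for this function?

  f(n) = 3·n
O(n)

The dominant term in 3·n is 3·n, which is Θ(n).
Constants are absorbed, so the tightest bound is O(n).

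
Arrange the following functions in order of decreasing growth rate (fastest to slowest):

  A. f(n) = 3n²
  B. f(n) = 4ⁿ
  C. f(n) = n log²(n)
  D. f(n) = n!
D > B > A > C

Comparing growth rates:
D = n! is O(n!)
B = 4ⁿ is O(4ⁿ)
A = 3n² is O(n²)
C = n log²(n) is O(n log² n)

Therefore, the order from fastest to slowest is: D > B > A > C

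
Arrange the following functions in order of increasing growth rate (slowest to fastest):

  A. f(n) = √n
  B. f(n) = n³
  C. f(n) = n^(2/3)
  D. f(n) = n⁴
A < C < B < D

Comparing growth rates:
A = √n is O(√n)
C = n^(2/3) is O(n^(2/3))
B = n³ is O(n³)
D = n⁴ is O(n⁴)

Therefore, the order from slowest to fastest is: A < C < B < D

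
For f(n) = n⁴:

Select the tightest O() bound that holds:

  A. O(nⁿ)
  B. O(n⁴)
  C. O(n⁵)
B

f(n) = n⁴ is O(n⁴).
All listed options are valid Big-O bounds (upper bounds),
but O(n⁴) is the tightest (smallest valid bound).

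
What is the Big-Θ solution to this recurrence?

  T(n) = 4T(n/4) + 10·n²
Θ(n²)

Master Theorem: a = 4, b = 4, f(n) = 10·n².
Compute the critical exponent d = log₄(4) = 1.
Compare f(n) = Θ(n²) against n^d:
  k = 2 > d = 1, so f(n) = Ω(n^(d+ε)) — Case 3.
  Regularity: a·(n/b)^2/n^2 = a/b^2 = 4/16 < 1 ✓.
  The top-level work dominates: T(n) = Θ(f(n)) = Θ(n²).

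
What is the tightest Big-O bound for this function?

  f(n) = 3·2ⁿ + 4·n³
O(2ⁿ)

The dominant term in 3·2ⁿ + 4·n³ is 3·2ⁿ, which is Θ(2ⁿ).
Lower-order terms (4·n³) are asymptotically negligible.
Constants are absorbed, so the tightest bound is O(2ⁿ).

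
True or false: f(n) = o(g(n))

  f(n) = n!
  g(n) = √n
False

f(n) = n! is O(n!), and g(n) = √n is O(√n).
Since O(n!) grows faster than or equal to O(√n), f(n) = o(g(n)) is false.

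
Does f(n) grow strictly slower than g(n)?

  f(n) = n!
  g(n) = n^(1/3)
False

f(n) = n! is O(n!), and g(n) = n^(1/3) is O(n^(1/3)).
Since O(n!) grows faster than or equal to O(n^(1/3)), f(n) = o(g(n)) is false.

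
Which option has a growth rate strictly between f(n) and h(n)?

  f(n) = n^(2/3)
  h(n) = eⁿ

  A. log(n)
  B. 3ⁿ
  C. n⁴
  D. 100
C

We need g(n) with n^(2/3) = o(g(n)) and g(n) = o(eⁿ), i.e. O(n^(2/3)) ≺ g ≺ O(eⁿ).
Check each option:
  A. log(n) — O(log n) does not grow strictly faster than f(n)
  B. 3ⁿ — O(3ⁿ) does not grow strictly slower than h(n)
  C. n⁴ — O(n⁴) is strictly between O(n^(2/3)) and O(eⁿ) ✓
  D. 100 — O(1) does not grow strictly faster than f(n)

Only option C (n⁴) lies strictly between.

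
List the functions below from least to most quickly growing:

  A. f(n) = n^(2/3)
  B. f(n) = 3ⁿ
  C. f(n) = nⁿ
A < B < C

Comparing growth rates:
A = n^(2/3) is O(n^(2/3))
B = 3ⁿ is O(3ⁿ)
C = nⁿ is O(nⁿ)

Therefore, the order from slowest to fastest is: A < B < C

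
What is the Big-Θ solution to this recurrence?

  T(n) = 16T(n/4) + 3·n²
Θ(n² log n)

Master Theorem: a = 16, b = 4, f(n) = 3·n².
Compute the critical exponent d = log₄(16) = 2.
Compare f(n) = Θ(n²) against n^d:
  k = 2 = d, so f(n) = Θ(n^d) — Case 2.
  Work is balanced across levels: T(n) = Θ(n^d log n) = Θ(n² log n).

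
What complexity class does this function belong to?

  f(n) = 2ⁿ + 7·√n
O(2ⁿ)

The dominant term in 2ⁿ + 7·√n is 2ⁿ, which is Θ(2ⁿ).
Lower-order terms (7·√n) are asymptotically negligible.
Constants are absorbed, so the tightest bound is O(2ⁿ).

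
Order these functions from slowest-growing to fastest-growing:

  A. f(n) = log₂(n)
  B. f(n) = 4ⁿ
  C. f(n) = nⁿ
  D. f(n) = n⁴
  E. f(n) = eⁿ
A < D < E < B < C

Comparing growth rates:
A = log₂(n) is O(log n)
D = n⁴ is O(n⁴)
E = eⁿ is O(eⁿ)
B = 4ⁿ is O(4ⁿ)
C = nⁿ is O(nⁿ)

Therefore, the order from slowest to fastest is: A < D < E < B < C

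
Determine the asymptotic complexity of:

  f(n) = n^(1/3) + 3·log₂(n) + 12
O(n^(1/3))

The dominant term in n^(1/3) + 3·log₂(n) + 12 is n^(1/3), which is Θ(n^(1/3)).
Lower-order terms (3·log₂(n), 12) are asymptotically negligible.
Constants are absorbed, so the tightest bound is O(n^(1/3)).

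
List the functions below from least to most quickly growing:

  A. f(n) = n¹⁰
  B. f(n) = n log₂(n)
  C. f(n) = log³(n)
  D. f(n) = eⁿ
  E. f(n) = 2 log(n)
E < C < B < A < D

Comparing growth rates:
E = 2 log(n) is O(log n)
C = log³(n) is O(log³ n)
B = n log₂(n) is O(n log n)
A = n¹⁰ is O(n¹⁰)
D = eⁿ is O(eⁿ)

Therefore, the order from slowest to fastest is: E < C < B < A < D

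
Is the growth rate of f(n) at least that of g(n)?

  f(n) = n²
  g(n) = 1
True

f(n) = n² is O(n²), and g(n) = 1 is O(1).
Since O(n²) grows at least as fast as O(1), f(n) = Ω(g(n)) is true.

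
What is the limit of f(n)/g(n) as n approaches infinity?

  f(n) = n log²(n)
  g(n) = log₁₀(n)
∞

Since n log²(n) (O(n log² n)) grows faster than log₁₀(n) (O(log n)),
the ratio f(n)/g(n) → ∞ as n → ∞.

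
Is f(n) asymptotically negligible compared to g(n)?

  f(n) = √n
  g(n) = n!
True

f(n) = √n is O(√n), and g(n) = n! is O(n!).
Since O(√n) grows strictly slower than O(n!), f(n) = o(g(n)) is true.
This means lim(n→∞) f(n)/g(n) = 0.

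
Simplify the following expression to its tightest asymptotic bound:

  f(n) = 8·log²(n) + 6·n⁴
Θ(n⁴)

Order the terms by growth rate: 8·log²(n) ≺ 6·n⁴.
The fastest-growing term 6·n⁴ dominates as n → ∞; dropping its constant factor gives Θ(n⁴).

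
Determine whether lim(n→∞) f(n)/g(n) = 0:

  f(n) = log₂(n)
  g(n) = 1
False

f(n) = log₂(n) is O(log n), and g(n) = 1 is O(1).
Since O(log n) grows faster than or equal to O(1), f(n) = o(g(n)) is false.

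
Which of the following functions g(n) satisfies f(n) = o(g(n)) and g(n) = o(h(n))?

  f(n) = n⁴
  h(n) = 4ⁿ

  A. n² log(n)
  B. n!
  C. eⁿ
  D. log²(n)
C

We need g(n) with n⁴ = o(g(n)) and g(n) = o(4ⁿ), i.e. O(n⁴) ≺ g ≺ O(4ⁿ).
Check each option:
  A. n² log(n) — O(n² log n) does not grow strictly faster than f(n)
  B. n! — O(n!) does not grow strictly slower than h(n)
  C. eⁿ — O(eⁿ) is strictly between O(n⁴) and O(4ⁿ) ✓
  D. log²(n) — O(log² n) does not grow strictly faster than f(n)

Only option C (eⁿ) lies strictly between.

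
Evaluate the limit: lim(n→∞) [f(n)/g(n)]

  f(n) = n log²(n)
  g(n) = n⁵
0

Since n log²(n) (O(n log² n)) grows slower than n⁵ (O(n⁵)),
the ratio f(n)/g(n) → 0 as n → ∞.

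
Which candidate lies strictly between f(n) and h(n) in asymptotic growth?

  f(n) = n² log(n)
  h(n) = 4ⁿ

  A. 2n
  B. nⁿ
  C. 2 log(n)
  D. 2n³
D

We need g(n) with n² log(n) = o(g(n)) and g(n) = o(4ⁿ), i.e. O(n² log n) ≺ g ≺ O(4ⁿ).
Check each option:
  A. 2n — O(n) does not grow strictly faster than f(n)
  B. nⁿ — O(nⁿ) does not grow strictly slower than h(n)
  C. 2 log(n) — O(log n) does not grow strictly faster than f(n)
  D. 2n³ — O(n³) is strictly between O(n² log n) and O(4ⁿ) ✓

Only option D (2n³) lies strictly between.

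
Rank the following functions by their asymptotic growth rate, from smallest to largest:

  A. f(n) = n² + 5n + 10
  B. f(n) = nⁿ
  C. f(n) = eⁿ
A < C < B

Comparing growth rates:
A = n² + 5n + 10 is O(n²)
C = eⁿ is O(eⁿ)
B = nⁿ is O(nⁿ)

Therefore, the order from slowest to fastest is: A < C < B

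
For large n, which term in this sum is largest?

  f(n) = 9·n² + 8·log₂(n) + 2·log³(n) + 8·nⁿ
8·nⁿ

Looking at each term:
  - 9·n² is O(n²)
  - 8·log₂(n) is O(log n)
  - 2·log³(n) is O(log³ n)
  - 8·nⁿ is O(nⁿ)

The term 8·nⁿ (O(nⁿ)) grows fastest and dominates all others.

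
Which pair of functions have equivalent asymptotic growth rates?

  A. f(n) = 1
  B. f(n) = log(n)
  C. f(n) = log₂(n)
B and C

Examining each function:
  A. 1 is O(1)
  B. log(n) is O(log n)
  C. log₂(n) is O(log n)

Functions B and C both have the same complexity class.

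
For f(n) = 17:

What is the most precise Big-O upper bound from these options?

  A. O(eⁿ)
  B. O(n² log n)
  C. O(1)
C

f(n) = 17 is O(1).
All listed options are valid Big-O bounds (upper bounds),
but O(1) is the tightest (smallest valid bound).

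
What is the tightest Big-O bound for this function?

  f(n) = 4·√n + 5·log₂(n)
O(√n)

The dominant term in 4·√n + 5·log₂(n) is 4·√n, which is Θ(√n).
Lower-order terms (5·log₂(n)) are asymptotically negligible.
Constants are absorbed, so the tightest bound is O(√n).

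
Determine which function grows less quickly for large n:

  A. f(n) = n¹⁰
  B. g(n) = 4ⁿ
A

f(n) = n¹⁰ is O(n¹⁰), while g(n) = 4ⁿ is O(4ⁿ).
Since O(n¹⁰) grows slower than O(4ⁿ), f(n) is dominated.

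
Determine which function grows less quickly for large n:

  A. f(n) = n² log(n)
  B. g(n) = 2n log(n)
B

f(n) = n² log(n) is O(n² log n), while g(n) = 2n log(n) is O(n log n).
Since O(n log n) grows slower than O(n² log n), g(n) is dominated.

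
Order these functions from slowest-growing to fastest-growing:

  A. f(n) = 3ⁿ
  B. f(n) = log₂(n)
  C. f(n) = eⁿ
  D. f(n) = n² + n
B < D < C < A

Comparing growth rates:
B = log₂(n) is O(log n)
D = n² + n is O(n²)
C = eⁿ is O(eⁿ)
A = 3ⁿ is O(3ⁿ)

Therefore, the order from slowest to fastest is: B < D < C < A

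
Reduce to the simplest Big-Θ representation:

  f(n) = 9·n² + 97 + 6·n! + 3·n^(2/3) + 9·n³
Θ(n!)

Order the terms by growth rate: 97 ≺ 3·n^(2/3) ≺ 9·n² ≺ 9·n³ ≺ 6·n!.
The fastest-growing term 6·n! dominates as n → ∞; dropping its constant factor gives Θ(n!).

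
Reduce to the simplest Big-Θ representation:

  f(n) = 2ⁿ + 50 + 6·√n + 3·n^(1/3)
Θ(2ⁿ)

Order the terms by growth rate: 50 ≺ 3·n^(1/3) ≺ 6·√n ≺ 2ⁿ.
The fastest-growing term 2ⁿ dominates as n → ∞; dropping its constant factor gives Θ(2ⁿ).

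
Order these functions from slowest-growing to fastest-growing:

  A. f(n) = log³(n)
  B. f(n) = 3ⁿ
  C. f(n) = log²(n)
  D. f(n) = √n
C < A < D < B

Comparing growth rates:
C = log²(n) is O(log² n)
A = log³(n) is O(log³ n)
D = √n is O(√n)
B = 3ⁿ is O(3ⁿ)

Therefore, the order from slowest to fastest is: C < A < D < B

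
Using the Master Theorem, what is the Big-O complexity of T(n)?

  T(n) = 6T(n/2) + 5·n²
Θ(n^log₂(6))

Master Theorem: a = 6, b = 2, f(n) = 5·n².
Compute the critical exponent d = log₂(6) = 2.585.
Compare f(n) = Θ(n²) against n^d:
  k = 2 < d = 2.585, so f(n) = O(n^(d-ε)) — Case 1.
  The recursion cost dominates: T(n) = Θ(n^d) = Θ(n^log₂(6)).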